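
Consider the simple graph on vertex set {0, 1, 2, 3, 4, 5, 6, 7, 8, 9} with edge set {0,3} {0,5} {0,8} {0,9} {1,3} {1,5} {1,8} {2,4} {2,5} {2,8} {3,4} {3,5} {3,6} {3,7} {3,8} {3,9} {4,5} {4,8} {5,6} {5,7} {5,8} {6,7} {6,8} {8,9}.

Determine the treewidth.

3

A width-3 tree decomposition is:
Bags: B1 = {3, 5, 6, 8}  B2 = {3, 5, 6, 7}  B3 = {3, 4, 5, 8}  B4 = {0, 3, 5, 8}  B5 = {1, 3, 5, 8}  B6 = {2, 4, 5, 8}  B7 = {0, 3, 8, 9}
Tree: B1–B2, B1–B3, B1–B4, B3–B5, B3–B6, B4–B7
Every bag has size at most 4, so the width is 4 − 1 = 3 and tw(G) ≤ 3. On the other hand G contains the 4-clique {2, 4, 5, 8}. A clique must lie in a single bag of any decomposition, so no decomposition can have width below 3. Combining the bounds, tw(G) = 3.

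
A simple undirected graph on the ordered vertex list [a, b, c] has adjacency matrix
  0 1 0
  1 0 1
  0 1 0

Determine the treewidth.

A width-1 tree decomposition is:
Bags: B1 = {b, c}  B2 = {a, b}
Tree: B1–B2
The largest bag has 2 vertices, giving width 1; this decomposition certifies tw(G) ≤ 1. G has an edge, so its treewidth is at least 1. Therefore the treewidth is 1.

1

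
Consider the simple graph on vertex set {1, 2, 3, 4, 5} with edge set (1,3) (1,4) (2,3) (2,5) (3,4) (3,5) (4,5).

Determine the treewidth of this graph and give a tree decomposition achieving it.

Treewidth 2.
One optimal decomposition is:
Bags: B1 = {1, 3, 4}  B2 = {3, 4, 5}  B3 = {2, 3, 5}
Tree: B1–B2, B2–B3

Every bag has size at most 3, so the width is 3 − 1 = 2 and tw(G) ≤ 2. On the other hand G contains the 3-clique {2, 3, 5}. A clique must lie in a single bag of any decomposition, so no decomposition can have width below 2. Combining the bounds, tw(G) = 2.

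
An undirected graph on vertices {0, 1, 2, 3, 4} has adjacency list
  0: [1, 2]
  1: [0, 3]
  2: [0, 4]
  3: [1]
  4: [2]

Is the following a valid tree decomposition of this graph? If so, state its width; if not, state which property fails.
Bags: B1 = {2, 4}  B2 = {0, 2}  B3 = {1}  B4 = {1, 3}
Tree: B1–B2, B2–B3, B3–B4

A tree decomposition must satisfy three properties: every vertex lies in some bag; for every edge, both endpoints lie together in some bag; and for every vertex, the bags containing it form a connected subtree. Here edge (0,1) lies in no bag, so the decomposition is invalid.

No — edge (0,1) lies in no bag.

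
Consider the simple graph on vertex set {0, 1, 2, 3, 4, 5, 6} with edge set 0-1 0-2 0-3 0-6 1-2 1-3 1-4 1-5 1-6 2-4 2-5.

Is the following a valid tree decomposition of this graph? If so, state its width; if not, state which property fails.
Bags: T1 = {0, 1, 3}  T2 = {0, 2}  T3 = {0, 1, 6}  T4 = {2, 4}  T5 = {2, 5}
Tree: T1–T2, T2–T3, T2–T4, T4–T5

No — edge (1,2) lies in no bag.

A tree decomposition must satisfy three properties: every vertex lies in some bag; for every edge, both endpoints lie together in some bag; and for every vertex, the bags containing it form a connected subtree. Here edge (1,2) lies in no bag, so the decomposition is invalid.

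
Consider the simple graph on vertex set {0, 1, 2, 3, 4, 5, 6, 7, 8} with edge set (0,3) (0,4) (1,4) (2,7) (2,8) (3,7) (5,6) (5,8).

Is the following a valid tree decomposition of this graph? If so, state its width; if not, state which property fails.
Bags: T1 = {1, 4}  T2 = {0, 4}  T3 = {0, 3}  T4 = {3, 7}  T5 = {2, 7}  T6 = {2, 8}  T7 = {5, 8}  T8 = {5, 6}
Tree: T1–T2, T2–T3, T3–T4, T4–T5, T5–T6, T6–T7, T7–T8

Yes; width 1.

Checking the three conditions: (i) the bags cover all of {0, 1, 2, 3, 4, 5, 6, 7, 8}; (ii) for each edge, some bag contains both endpoints; (iii) the bags containing any fixed vertex form a subtree. All hold, so the decomposition is valid with width 2 − 1 = 1.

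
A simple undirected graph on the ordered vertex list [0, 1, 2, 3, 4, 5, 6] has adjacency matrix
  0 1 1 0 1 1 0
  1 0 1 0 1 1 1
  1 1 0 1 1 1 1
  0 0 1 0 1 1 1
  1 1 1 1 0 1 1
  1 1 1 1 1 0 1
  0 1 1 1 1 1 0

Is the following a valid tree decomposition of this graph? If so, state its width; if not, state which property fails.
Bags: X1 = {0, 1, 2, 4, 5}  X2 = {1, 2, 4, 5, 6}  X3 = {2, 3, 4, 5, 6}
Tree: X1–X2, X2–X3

Vertex coverage: the bags together contain {0, 1, 2, 3, 4, 5, 6}, the full vertex set. Edge coverage: each edge of G has both endpoints in at least one bag. Running intersection: for every vertex, the bags containing it form a connected subtree. All three properties hold, so this is a valid tree decomposition of width max|bag| − 1 = 4, and hence tw(G) ≤ 4.

Yes; width 4.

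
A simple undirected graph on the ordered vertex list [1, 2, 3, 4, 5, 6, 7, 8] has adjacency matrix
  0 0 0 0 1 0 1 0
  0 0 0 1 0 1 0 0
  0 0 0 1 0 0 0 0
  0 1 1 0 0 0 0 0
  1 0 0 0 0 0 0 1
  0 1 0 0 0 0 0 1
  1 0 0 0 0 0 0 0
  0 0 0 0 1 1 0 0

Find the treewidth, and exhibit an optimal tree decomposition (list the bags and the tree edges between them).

Treewidth 1.
One such decomposition:
Bags: B1 = {1, 7}  B2 = {1, 5}  B3 = {5, 8}  B4 = {6, 8}  B5 = {2, 6}  B6 = {2, 4}  B7 = {3, 4}
Tree: B1–B2, B2–B3, B3–B4, B4–B5, B5–B6, B6–B7

Each bag holds 2 vertices, so the decomposition has width 1, which upper-bounds the treewidth. Since G has at least one edge (e.g. 7–1), it is not an edgeless graph, so tw(G) ≥ 1. The upper and lower bounds meet at 1, so that is the treewidth.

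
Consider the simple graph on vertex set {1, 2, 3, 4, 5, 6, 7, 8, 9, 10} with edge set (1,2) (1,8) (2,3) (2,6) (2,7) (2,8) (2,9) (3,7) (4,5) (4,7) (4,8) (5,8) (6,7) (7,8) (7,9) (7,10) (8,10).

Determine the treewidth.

A width-2 tree decomposition is:
Bags: B1 = {2, 7, 9}  B2 = {2, 6, 7}  B3 = {2, 3, 7}  B4 = {2, 7, 8}  B5 = {1, 2, 8}  B6 = {7, 8, 10}  B7 = {4, 7, 8}  B8 = {4, 5, 8}
Tree: B1–B2, B1–B3, B2–B4, B4–B5, B4–B6, B6–B7, B7–B8
Each bag holds 3 vertices, so the decomposition has width 2, which upper-bounds the treewidth. On the other hand G contains the 3-clique {1, 2, 8}. A clique must lie in a single bag of any decomposition, so no decomposition can have width below 2. The upper and lower bounds meet at 2, so that is the treewidth.

2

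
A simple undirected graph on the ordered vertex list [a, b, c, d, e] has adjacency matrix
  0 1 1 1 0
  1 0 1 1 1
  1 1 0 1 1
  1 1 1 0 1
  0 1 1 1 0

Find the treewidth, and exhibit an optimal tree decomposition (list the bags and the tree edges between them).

Treewidth 3.
One such decomposition:
Bags: B1 = {b, c, d, e}  B2 = {a, b, c, d}
Tree: B1–B2

Every bag has size at most 4, so the width is 4 − 1 = 3 and tw(G) ≤ 3. Conversely, {b, c, d, e} is a clique of size 4, and the vertices of any clique must share a bag in every tree decomposition; so some bag has ≥ 4 vertices and tw(G) ≥ 3. Combining the bounds, tw(G) = 3.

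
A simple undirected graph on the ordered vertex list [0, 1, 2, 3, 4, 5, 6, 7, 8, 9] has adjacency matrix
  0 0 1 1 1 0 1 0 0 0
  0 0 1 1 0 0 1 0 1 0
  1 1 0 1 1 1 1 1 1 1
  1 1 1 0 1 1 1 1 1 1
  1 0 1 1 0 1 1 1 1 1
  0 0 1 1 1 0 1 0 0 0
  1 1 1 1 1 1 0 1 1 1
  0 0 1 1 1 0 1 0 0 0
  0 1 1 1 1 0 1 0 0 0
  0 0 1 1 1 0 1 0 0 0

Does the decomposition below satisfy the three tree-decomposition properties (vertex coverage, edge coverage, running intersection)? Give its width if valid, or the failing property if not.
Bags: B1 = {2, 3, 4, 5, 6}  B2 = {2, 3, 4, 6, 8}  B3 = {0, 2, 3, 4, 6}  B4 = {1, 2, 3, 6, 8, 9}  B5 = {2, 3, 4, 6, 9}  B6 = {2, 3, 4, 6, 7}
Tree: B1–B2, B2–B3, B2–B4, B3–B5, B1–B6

A tree decomposition must satisfy three properties: every vertex lies in some bag; for every edge, both endpoints lie together in some bag; and for every vertex, the bags containing it form a connected subtree. Here bags containing vertex 9 are not connected in the tree, so the decomposition is invalid.

No — bags containing vertex 9 are not connected in the tree.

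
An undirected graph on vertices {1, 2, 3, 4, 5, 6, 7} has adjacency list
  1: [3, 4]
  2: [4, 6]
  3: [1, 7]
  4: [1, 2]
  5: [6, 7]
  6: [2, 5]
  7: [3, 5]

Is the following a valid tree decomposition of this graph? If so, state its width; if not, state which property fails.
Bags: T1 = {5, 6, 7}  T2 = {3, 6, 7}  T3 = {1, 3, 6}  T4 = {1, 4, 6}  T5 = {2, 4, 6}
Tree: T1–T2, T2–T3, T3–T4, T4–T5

Yes; width 2.

Vertex coverage: the bags together contain {1, 2, 3, 4, 5, 6, 7}, the full vertex set. Edge coverage: each edge of G has both endpoints in at least one bag. Running intersection: for every vertex, the bags containing it form a connected subtree. All three properties hold, so this is a valid tree decomposition of width max|bag| − 1 = 2, and hence tw(G) ≤ 2.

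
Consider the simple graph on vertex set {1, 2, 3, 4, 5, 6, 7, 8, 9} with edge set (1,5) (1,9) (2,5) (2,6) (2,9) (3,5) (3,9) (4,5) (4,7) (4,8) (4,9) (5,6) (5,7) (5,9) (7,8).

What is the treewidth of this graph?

2

A width-2 tree decomposition is:
Bags: B1 = {4, 5, 9}  B2 = {1, 5, 9}  B3 = {2, 5, 9}  B4 = {4, 5, 7}  B5 = {3, 5, 9}  B6 = {2, 5, 6}  B7 = {4, 7, 8}
Tree: B1–B2, B2–B3, B1–B4, B3–B5, B3–B6, B4–B7
Every bag has size at most 3, so the width is 3 − 1 = 2 and tw(G) ≤ 2. For the lower bound, the 3 vertices {4, 7, 8} are pairwise adjacent, and any tree decomposition puts a clique entirely inside one bag — forcing width ≥ 2. The upper and lower bounds meet at 2, so that is the treewidth.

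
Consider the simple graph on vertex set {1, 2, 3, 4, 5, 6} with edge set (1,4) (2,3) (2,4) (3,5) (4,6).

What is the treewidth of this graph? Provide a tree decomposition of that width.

Each bag holds 2 vertices, so the decomposition has width 1, which upper-bounds the treewidth. G has an edge, so its treewidth is at least 1. Therefore the treewidth is 1.

Treewidth 1.
One optimal decomposition is:
Bags: B1 = {4, 6}  B2 = {2, 4}  B3 = {2, 3}  B4 = {3, 5}  B5 = {1, 4}
Tree: B1–B2, B2–B3, B3–B4, B2–B5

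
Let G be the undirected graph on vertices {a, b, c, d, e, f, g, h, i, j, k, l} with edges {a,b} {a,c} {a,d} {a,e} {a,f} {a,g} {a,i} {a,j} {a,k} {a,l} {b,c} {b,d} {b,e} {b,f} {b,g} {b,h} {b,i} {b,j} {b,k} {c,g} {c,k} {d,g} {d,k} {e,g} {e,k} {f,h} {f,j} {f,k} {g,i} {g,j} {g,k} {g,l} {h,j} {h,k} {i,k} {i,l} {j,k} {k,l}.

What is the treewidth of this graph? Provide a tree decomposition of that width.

The largest bag has 5 vertices, giving width 4; this decomposition certifies tw(G) ≤ 4. Conversely, {a, g, i, k, l} is a clique of size 5, and the vertices of any clique must share a bag in every tree decomposition; so some bag has ≥ 5 vertices and tw(G) ≥ 4. Combining the bounds, tw(G) = 4.

Treewidth 4.
Bags: B1 = {a, b, d, g, k}  B2 = {a, b, e, g, k}  B3 = {a, b, g, i, k}  B4 = {a, b, c, g, k}  B5 = {a, b, g, j, k}  B6 = {a, b, f, j, k}  B7 = {b, f, h, j, k}  B8 = {a, g, i, k, l}
Tree: B1–B2, B1–B3, B1–B4, B2–B5, B5–B6, B6–B7, B3–B8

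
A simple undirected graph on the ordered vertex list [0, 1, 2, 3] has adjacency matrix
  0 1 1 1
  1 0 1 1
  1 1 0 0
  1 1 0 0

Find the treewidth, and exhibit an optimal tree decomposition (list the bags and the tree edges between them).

Every bag has size at most 3, so the width is 3 − 1 = 2 and tw(G) ≤ 2. For the lower bound, the 3 vertices {0, 1, 2} are pairwise adjacent, and any tree decomposition puts a clique entirely inside one bag — forcing width ≥ 2. The upper and lower bounds meet at 2, so that is the treewidth.

Treewidth 2.
One optimal decomposition is:
Bags: B1 = {0, 1, 2}  B2 = {0, 1, 3}
Tree: B1–B2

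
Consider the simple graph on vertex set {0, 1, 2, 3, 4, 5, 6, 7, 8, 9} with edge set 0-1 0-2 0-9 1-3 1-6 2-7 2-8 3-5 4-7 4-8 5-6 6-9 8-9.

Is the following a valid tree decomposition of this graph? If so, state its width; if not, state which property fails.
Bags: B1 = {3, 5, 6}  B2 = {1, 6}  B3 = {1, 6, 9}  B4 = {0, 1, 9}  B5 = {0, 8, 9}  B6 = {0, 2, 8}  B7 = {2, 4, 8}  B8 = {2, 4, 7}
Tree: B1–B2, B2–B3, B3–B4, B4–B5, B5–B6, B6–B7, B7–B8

No — edge (3,1) lies in no bag.

A tree decomposition must satisfy three properties: every vertex lies in some bag; for every edge, both endpoints lie together in some bag; and for every vertex, the bags containing it form a connected subtree. Here edge (3,1) lies in no bag, so the decomposition is invalid.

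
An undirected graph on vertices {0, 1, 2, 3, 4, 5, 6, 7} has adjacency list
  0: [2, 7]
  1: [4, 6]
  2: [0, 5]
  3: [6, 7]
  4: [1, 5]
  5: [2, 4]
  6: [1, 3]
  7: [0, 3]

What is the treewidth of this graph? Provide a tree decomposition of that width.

Treewidth 2.
One optimal decomposition is:
Bags: B1 = {2, 4, 5}  B2 = {1, 2, 4}  B3 = {1, 2, 6}  B4 = {2, 3, 6}  B5 = {2, 3, 7}  B6 = {0, 2, 7}
Tree: B1–B2, B2–B3, B3–B4, B4–B5, B5–B6

Every bag has size at most 3, so the width is 3 − 1 = 2 and tw(G) ≤ 2. For the lower bound, G contains the cycle 2–5–4–1–6–3–7–0–2, so G is not a forest; only forests have treewidth ≤ 1, hence tw(G) ≥ 2. Therefore the treewidth is 2.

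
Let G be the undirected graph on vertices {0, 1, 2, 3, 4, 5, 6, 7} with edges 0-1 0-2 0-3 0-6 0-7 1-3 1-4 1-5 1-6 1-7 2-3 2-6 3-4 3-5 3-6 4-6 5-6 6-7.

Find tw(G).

A width-3 tree decomposition is:
Bags: B1 = {1, 3, 4, 6}  B2 = {1, 3, 5, 6}  B3 = {0, 1, 3, 6}  B4 = {0, 2, 3, 6}  B5 = {0, 1, 6, 7}
Tree: B1–B2, B1–B3, B3–B4, B3–B5
Every bag has size at most 4, so the width is 4 − 1 = 3 and tw(G) ≤ 3. Conversely, {0, 1, 3, 6} is a clique of size 4, and the vertices of any clique must share a bag in every tree decomposition; so some bag has ≥ 4 vertices and tw(G) ≥ 3. Therefore the treewidth is 3.

3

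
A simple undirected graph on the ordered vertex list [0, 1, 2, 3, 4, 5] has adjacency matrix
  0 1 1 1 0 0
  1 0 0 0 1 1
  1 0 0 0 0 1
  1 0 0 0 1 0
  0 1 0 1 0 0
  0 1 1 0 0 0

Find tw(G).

2

A width-2 tree decomposition is:
Bags: B1 = {1, 2, 5}  B2 = {0, 1, 2}  B3 = {0, 1, 4}  B4 = {0, 3, 4}
Tree: B1–B2, B2–B3, B3–B4
Every bag has size at most 3, so the width is 3 − 1 = 2 and tw(G) ≤ 2. Since 5–2–0–1–5 is a cycle in G, G is not acyclic. Forests are exactly the graphs of treewidth ≤ 1, so tw(G) ≥ 2. The upper and lower bounds meet at 2, so that is the treewidth.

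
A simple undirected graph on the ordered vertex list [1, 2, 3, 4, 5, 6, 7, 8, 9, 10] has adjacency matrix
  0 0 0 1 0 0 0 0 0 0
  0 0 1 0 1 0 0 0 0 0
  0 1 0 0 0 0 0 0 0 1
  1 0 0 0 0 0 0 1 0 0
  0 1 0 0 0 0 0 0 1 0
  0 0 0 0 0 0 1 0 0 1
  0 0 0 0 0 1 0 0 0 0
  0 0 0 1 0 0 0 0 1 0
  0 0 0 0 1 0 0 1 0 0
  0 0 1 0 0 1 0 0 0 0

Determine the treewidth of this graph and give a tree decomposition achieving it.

Treewidth 1.
One optimal decomposition is:
Bags: B1 = {6, 7}  B2 = {6, 10}  B3 = {3, 10}  B4 = {2, 3}  B5 = {2, 5}  B6 = {5, 9}  B7 = {8, 9}  B8 = {4, 8}  B9 = {1, 4}
Tree: B1–B2, B2–B3, B3–B4, B4–B5, B5–B6, B6–B7, B7–B8, B8–B9

Each bag holds 2 vertices, so the decomposition has width 1, which upper-bounds the treewidth. Any graph with an edge has treewidth ≥ 1, and G has the edge 7–6. The upper and lower bounds meet at 1, so that is the treewidth.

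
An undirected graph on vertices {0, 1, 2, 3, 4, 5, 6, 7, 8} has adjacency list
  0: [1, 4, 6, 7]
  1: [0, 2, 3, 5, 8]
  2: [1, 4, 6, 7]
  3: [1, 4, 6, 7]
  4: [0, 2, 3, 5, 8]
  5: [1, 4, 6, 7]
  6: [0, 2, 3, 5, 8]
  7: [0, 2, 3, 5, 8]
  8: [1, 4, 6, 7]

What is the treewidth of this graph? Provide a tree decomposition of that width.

Treewidth 4.
One such decomposition:
Bags: B1 = {1, 4, 5, 6, 7}  B2 = {1, 2, 4, 6, 7}  B3 = {1, 3, 4, 6, 7}  B4 = {0, 1, 4, 6, 7}  B5 = {1, 4, 6, 7, 8}
Tree: B1–B2, B2–B3, B3–B4, B4–B5

The largest bag has 5 vertices, giving width 4; this decomposition certifies tw(G) ≤ 4. For the lower bound: the 5 vertex sets {1,5}, {2,7}, {3,6}, {4}, {0} are disjoint, each induces a connected subgraph, and every pair is joined by at least one edge of G. Contracting each set to a single vertex therefore yields K_{5} as a minor, and since treewidth is minor-monotone, tw(G) ≥ tw(K_{5}) = 4. Hence tw(G) = 4 exactly.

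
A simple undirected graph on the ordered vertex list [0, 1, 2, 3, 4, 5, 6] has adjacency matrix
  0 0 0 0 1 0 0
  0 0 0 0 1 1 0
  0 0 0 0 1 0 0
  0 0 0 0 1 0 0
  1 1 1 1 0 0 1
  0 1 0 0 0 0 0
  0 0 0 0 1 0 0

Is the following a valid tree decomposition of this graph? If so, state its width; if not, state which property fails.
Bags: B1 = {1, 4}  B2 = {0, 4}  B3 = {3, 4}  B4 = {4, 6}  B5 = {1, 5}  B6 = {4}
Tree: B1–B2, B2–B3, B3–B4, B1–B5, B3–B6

No — vertex 2 appears in no bag.

A tree decomposition must satisfy three properties: every vertex lies in some bag; for every edge, both endpoints lie together in some bag; and for every vertex, the bags containing it form a connected subtree. Here vertex 2 appears in no bag, so the decomposition is invalid.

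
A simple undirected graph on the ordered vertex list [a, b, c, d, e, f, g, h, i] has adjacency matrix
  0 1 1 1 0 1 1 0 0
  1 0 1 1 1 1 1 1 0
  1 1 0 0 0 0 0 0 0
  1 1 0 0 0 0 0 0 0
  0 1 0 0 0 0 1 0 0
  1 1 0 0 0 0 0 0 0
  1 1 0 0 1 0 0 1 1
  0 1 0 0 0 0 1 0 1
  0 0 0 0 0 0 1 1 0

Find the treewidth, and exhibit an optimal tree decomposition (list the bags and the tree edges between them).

Treewidth 2.
One optimal decomposition is:
Bags: B1 = {g, h, i}  B2 = {b, g, h}  B3 = {b, e, g}  B4 = {a, b, g}  B5 = {a, b, c}  B6 = {a, b, f}  B7 = {a, b, d}
Tree: B1–B2, B2–B3, B3–B4, B4–B5, B5–B6, B5–B7

Every bag has size at most 3, so the width is 3 − 1 = 2 and tw(G) ≤ 2. For the lower bound, the 3 vertices {b, e, g} are pairwise adjacent, and any tree decomposition puts a clique entirely inside one bag — forcing width ≥ 2. Hence tw(G) = 2 exactly.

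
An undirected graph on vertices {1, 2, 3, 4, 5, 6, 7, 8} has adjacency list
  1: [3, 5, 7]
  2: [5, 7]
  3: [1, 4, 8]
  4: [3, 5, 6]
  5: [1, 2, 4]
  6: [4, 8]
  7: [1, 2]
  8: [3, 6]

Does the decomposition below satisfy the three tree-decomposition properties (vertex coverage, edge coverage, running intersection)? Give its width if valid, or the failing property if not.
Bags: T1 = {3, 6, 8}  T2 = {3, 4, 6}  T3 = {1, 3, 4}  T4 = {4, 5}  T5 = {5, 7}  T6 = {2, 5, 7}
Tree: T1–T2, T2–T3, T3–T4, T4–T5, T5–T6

No — edge (1,5) lies in no bag.

A tree decomposition must satisfy three properties: every vertex lies in some bag; for every edge, both endpoints lie together in some bag; and for every vertex, the bags containing it form a connected subtree. Here edge (1,5) lies in no bag, so the decomposition is invalid.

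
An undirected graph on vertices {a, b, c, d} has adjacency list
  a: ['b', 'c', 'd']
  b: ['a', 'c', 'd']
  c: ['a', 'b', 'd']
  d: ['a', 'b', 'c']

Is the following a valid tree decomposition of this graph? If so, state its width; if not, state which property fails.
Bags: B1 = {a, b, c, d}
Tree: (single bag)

Yes; width 3.

Every vertex of G appears in some bag (union = {a, b, c, d}); every edge is covered by a bag; and for each vertex v the set of bags containing v is connected in the bag tree. The decomposition is therefore valid. The largest bag has 4 vertices, so the width is 3.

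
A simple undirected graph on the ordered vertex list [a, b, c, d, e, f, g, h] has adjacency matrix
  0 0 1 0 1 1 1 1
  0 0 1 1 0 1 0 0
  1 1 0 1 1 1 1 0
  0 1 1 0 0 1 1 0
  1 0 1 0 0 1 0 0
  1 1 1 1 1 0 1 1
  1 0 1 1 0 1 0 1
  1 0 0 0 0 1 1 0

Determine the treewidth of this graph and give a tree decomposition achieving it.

Each bag holds 4 vertices, so the decomposition has width 3, which upper-bounds the treewidth. On the other hand G contains the 4-clique {a, f, g, h}. A clique must lie in a single bag of any decomposition, so no decomposition can have width below 3. Combining the bounds, tw(G) = 3.

Treewidth 3.
Bags: B1 = {a, c, f, g}  B2 = {c, d, f, g}  B3 = {a, c, e, f}  B4 = {a, f, g, h}  B5 = {b, c, d, f}
Tree: B1–B2, B1–B3, B1–B4, B2–B5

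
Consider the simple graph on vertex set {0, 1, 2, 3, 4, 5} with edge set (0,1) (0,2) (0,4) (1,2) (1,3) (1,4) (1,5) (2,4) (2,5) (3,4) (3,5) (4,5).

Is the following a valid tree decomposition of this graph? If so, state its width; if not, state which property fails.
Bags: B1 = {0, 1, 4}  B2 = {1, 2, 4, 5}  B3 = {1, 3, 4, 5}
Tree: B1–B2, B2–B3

No — edge (2,0) lies in no bag.

A tree decomposition must satisfy three properties: every vertex lies in some bag; for every edge, both endpoints lie together in some bag; and for every vertex, the bags containing it form a connected subtree. Here edge (2,0) lies in no bag, so the decomposition is invalid.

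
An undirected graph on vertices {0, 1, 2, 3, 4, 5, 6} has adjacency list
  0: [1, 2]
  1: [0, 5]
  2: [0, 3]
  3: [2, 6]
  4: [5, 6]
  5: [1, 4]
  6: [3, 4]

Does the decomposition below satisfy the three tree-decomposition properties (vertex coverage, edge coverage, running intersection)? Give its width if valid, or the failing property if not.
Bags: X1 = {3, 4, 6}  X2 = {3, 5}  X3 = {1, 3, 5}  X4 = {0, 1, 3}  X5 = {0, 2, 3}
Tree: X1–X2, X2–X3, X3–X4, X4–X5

No — edge (4,5) lies in no bag.

A tree decomposition must satisfy three properties: every vertex lies in some bag; for every edge, both endpoints lie together in some bag; and for every vertex, the bags containing it form a connected subtree. Here edge (4,5) lies in no bag, so the decomposition is invalid.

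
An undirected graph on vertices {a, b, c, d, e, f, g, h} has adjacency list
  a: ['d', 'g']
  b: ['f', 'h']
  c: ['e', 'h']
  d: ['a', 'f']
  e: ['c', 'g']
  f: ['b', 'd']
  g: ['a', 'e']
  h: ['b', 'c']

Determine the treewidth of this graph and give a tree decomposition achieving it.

The largest bag has 3 vertices, giving width 2; this decomposition certifies tw(G) ≤ 2. Since h–b–f–d–a–g–e–c–h is a cycle in G, G is not acyclic. Forests are exactly the graphs of treewidth ≤ 1, so tw(G) ≥ 2. Therefore the treewidth is 2.

Treewidth 2.
Bags: B1 = {b, f, h}  B2 = {d, f, h}  B3 = {a, d, h}  B4 = {a, g, h}  B5 = {e, g, h}  B6 = {c, e, h}
Tree: B1–B2, B2–B3, B3–B4, B4–B5, B5–B6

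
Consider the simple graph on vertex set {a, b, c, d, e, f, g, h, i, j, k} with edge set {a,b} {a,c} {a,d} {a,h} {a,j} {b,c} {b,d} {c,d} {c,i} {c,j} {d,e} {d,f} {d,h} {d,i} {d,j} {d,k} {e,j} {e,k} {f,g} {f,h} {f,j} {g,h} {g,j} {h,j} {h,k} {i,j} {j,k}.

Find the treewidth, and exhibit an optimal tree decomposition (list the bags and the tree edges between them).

Treewidth 3.
One such decomposition:
Bags: B1 = {a, c, d, j}  B2 = {a, d, h, j}  B3 = {d, f, h, j}  B4 = {f, g, h, j}  B5 = {a, b, c, d}  B6 = {c, d, i, j}  B7 = {d, h, j, k}  B8 = {d, e, j, k}
Tree: B1–B2, B2–B3, B3–B4, B1–B5, B1–B6, B2–B7, B7–B8

Each bag holds 4 vertices, so the decomposition has width 3, which upper-bounds the treewidth. Conversely, {d, e, j, k} is a clique of size 4, and the vertices of any clique must share a bag in every tree decomposition; so some bag has ≥ 4 vertices and tw(G) ≥ 3. Combining the bounds, tw(G) = 3.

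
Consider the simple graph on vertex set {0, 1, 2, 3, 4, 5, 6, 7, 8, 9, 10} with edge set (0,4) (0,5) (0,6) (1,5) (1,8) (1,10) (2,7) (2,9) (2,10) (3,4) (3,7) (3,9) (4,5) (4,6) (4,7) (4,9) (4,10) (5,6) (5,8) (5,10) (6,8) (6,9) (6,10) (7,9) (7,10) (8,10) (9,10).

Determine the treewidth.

3

A width-3 tree decomposition is:
Bags: B1 = {2, 7, 9, 10}  B2 = {4, 7, 9, 10}  B3 = {4, 6, 9, 10}  B4 = {3, 4, 7, 9}  B5 = {4, 5, 6, 10}  B6 = {5, 6, 8, 10}  B7 = {0, 4, 5, 6}  B8 = {1, 5, 8, 10}
Tree: B1–B2, B2–B3, B2–B4, B3–B5, B5–B6, B5–B7, B6–B8
Every bag has size at most 4, so the width is 4 − 1 = 3 and tw(G) ≤ 3. On the other hand G contains the 4-clique {0, 4, 5, 6}. A clique must lie in a single bag of any decomposition, so no decomposition can have width below 3. The upper and lower bounds meet at 3, so that is the treewidth.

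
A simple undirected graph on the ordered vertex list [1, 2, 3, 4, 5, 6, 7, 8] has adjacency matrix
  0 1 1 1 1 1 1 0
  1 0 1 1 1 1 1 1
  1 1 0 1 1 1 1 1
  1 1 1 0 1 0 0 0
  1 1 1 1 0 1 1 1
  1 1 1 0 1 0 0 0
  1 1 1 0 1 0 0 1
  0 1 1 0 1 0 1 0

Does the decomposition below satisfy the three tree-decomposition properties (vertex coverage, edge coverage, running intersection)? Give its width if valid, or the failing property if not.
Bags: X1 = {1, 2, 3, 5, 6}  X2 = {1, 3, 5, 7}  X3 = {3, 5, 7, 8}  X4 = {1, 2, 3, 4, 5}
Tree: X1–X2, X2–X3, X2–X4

No — edge (2,7) lies in no bag.

A tree decomposition must satisfy three properties: every vertex lies in some bag; for every edge, both endpoints lie together in some bag; and for every vertex, the bags containing it form a connected subtree. Here edge (2,7) lies in no bag, so the decomposition is invalid.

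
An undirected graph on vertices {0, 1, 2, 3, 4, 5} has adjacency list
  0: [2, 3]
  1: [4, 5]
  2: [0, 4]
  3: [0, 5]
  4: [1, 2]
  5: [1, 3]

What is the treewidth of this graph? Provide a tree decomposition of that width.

Every bag has size at most 3, so the width is 3 − 1 = 2 and tw(G) ≤ 2. The edges 0–2–4–1–5–3–0 form a cycle, so G is not a tree and its treewidth is at least 2. The upper and lower bounds meet at 2, so that is the treewidth.

Treewidth 2.
One such decomposition:
Bags: B1 = {0, 2, 4}  B2 = {0, 1, 4}  B3 = {0, 1, 5}  B4 = {0, 3, 5}
Tree: B1–B2, B2–B3, B3–B4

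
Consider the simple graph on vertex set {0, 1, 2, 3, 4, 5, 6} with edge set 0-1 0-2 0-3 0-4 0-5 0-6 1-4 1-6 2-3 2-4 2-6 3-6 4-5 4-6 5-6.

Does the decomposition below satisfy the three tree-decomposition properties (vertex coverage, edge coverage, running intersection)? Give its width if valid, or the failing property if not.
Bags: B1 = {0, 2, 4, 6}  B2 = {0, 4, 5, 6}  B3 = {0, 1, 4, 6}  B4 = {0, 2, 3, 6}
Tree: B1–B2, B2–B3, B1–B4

Checking the three conditions: (i) the bags cover all of {0, 1, 2, 3, 4, 5, 6}; (ii) for each edge, some bag contains both endpoints; (iii) the bags containing any fixed vertex form a subtree. All hold, so the decomposition is valid with width 4 − 1 = 3.

Yes; width 3.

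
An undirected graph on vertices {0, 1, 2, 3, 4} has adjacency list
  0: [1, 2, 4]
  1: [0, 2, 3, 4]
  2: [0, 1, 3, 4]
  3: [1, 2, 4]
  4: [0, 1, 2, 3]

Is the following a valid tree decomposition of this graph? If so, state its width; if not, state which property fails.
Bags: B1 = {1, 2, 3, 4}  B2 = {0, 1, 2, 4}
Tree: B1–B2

Yes; width 3.

Every vertex of G appears in some bag (union = {0, 1, 2, 3, 4}); every edge is covered by a bag; and for each vertex v the set of bags containing v is connected in the bag tree. The decomposition is therefore valid. The largest bag has 4 vertices, so the width is 3.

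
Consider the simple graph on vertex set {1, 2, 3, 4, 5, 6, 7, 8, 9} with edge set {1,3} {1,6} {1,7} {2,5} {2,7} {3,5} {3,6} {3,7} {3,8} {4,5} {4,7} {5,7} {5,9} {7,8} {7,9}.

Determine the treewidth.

2

A width-2 tree decomposition is:
Bags: B1 = {1, 3, 7}  B2 = {1, 3, 6}  B3 = {3, 7, 8}  B4 = {3, 5, 7}  B5 = {2, 5, 7}  B6 = {5, 7, 9}  B7 = {4, 5, 7}
Tree: B1–B2, B1–B3, B3–B4, B4–B5, B4–B6, B4–B7
Every bag has size at most 3, so the width is 3 − 1 = 2 and tw(G) ≤ 2. For the lower bound, the 3 vertices {1, 3, 6} are pairwise adjacent, and any tree decomposition puts a clique entirely inside one bag — forcing width ≥ 2. Hence tw(G) = 2 exactly.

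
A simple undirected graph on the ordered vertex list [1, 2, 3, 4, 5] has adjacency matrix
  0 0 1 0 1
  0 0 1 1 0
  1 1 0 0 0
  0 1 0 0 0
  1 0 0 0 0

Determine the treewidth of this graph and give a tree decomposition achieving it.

The largest bag has 2 vertices, giving width 1; this decomposition certifies tw(G) ≤ 1. G has an edge, so its treewidth is at least 1. Hence tw(G) = 1 exactly.

Treewidth 1.
One optimal decomposition is:
Bags: B1 = {1, 3}  B2 = {2, 3}  B3 = {2, 4}  B4 = {1, 5}
Tree: B1–B2, B2–B3, B1–B4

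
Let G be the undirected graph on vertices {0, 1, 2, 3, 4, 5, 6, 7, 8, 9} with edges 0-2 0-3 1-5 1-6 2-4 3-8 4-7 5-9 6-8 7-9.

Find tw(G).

A width-2 tree decomposition is:
Bags: B1 = {0, 2, 3}  B2 = {2, 3, 8}  B3 = {2, 6, 8}  B4 = {1, 2, 6}  B5 = {1, 2, 5}  B6 = {2, 5, 9}  B7 = {2, 7, 9}  B8 = {2, 4, 7}
Tree: B1–B2, B2–B3, B3–B4, B4–B5, B5–B6, B6–B7, B7–B8
Each bag holds 3 vertices, so the decomposition has width 2, which upper-bounds the treewidth. For the lower bound, G contains the cycle 2–0–3–8–6–1–5–9–7–4–2, so G is not a forest; only forests have treewidth ≤ 1, hence tw(G) ≥ 2. Hence tw(G) = 2 exactly.

2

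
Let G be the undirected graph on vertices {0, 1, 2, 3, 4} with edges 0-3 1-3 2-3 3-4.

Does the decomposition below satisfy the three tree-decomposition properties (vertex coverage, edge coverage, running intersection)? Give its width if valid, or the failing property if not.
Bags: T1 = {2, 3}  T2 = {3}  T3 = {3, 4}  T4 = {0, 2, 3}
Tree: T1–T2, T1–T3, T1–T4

A tree decomposition must satisfy three properties: every vertex lies in some bag; for every edge, both endpoints lie together in some bag; and for every vertex, the bags containing it form a connected subtree. Here vertex 1 appears in no bag, so the decomposition is invalid.

No — vertex 1 appears in no bag.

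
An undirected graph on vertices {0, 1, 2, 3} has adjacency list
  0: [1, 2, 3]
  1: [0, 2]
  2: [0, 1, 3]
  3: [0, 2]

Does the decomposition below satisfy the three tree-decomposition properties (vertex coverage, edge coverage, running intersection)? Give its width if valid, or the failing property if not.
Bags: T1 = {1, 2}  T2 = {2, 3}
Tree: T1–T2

A tree decomposition must satisfy three properties: every vertex lies in some bag; for every edge, both endpoints lie together in some bag; and for every vertex, the bags containing it form a connected subtree. Here vertex 0 appears in no bag, so the decomposition is invalid.

No — vertex 0 appears in no bag.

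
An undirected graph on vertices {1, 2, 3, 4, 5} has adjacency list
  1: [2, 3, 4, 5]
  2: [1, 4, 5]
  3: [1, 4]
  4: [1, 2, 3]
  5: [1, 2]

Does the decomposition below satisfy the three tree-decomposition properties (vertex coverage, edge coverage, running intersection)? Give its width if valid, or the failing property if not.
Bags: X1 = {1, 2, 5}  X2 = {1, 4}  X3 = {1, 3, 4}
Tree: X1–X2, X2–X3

No — edge (2,4) lies in no bag.

A tree decomposition must satisfy three properties: every vertex lies in some bag; for every edge, both endpoints lie together in some bag; and for every vertex, the bags containing it form a connected subtree. Here edge (2,4) lies in no bag, so the decomposition is invalid.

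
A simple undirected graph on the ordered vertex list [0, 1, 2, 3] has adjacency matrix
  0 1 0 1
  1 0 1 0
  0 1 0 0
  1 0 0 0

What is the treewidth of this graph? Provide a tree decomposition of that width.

Every bag has size at most 2, so the width is 2 − 1 = 1 and tw(G) ≤ 1. Any graph with an edge has treewidth ≥ 1, and G has the edge 3–0. Therefore the treewidth is 1.

Treewidth 1.
One optimal decomposition is:
Bags: B1 = {0, 3}  B2 = {0, 1}  B3 = {1, 2}
Tree: B1–B2, B2–B3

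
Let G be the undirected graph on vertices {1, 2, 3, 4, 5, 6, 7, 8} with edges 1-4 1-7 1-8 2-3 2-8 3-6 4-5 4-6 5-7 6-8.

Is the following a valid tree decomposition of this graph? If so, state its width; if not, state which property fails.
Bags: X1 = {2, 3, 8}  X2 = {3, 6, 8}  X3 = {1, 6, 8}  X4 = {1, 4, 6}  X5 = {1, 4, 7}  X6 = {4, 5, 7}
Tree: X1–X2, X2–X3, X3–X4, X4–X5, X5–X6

Yes; width 2.

Checking the three conditions: (i) the bags cover all of {1, 2, 3, 4, 5, 6, 7, 8}; (ii) for each edge, some bag contains both endpoints; (iii) the bags containing any fixed vertex form a subtree. All hold, so the decomposition is valid with width 3 − 1 = 2.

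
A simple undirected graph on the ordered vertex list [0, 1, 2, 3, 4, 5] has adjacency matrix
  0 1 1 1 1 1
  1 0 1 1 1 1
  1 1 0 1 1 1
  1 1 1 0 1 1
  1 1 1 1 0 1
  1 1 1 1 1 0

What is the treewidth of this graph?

5

A width-5 tree decomposition is:
Bags: B1 = {0, 1, 2, 3, 4, 5}
Tree: (single bag)
With just one bag of size 6, the width is 6 − 1 = 5, so tw(G) ≤ 5. On the other hand G contains the 6-clique {0, 1, 2, 3, 4, 5}. A clique must lie in a single bag of any decomposition, so no decomposition can have width below 5. Combining the bounds, tw(G) = 5.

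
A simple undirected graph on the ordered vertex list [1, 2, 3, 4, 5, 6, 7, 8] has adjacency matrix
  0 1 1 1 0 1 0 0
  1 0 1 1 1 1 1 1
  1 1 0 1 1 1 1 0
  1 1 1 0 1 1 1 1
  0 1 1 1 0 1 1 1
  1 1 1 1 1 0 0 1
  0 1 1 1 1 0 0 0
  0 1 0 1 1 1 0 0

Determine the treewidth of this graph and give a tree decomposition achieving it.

Treewidth 4.
One optimal decomposition is:
Bags: B1 = {2, 3, 4, 5, 6}  B2 = {2, 4, 5, 6, 8}  B3 = {1, 2, 3, 4, 6}  B4 = {2, 3, 4, 5, 7}
Tree: B1–B2, B1–B3, B1–B4

The largest bag has 5 vertices, giving width 4; this decomposition certifies tw(G) ≤ 4. Conversely, {2, 4, 5, 6, 8} is a clique of size 5, and the vertices of any clique must share a bag in every tree decomposition; so some bag has ≥ 5 vertices and tw(G) ≥ 4. Combining the bounds, tw(G) = 4.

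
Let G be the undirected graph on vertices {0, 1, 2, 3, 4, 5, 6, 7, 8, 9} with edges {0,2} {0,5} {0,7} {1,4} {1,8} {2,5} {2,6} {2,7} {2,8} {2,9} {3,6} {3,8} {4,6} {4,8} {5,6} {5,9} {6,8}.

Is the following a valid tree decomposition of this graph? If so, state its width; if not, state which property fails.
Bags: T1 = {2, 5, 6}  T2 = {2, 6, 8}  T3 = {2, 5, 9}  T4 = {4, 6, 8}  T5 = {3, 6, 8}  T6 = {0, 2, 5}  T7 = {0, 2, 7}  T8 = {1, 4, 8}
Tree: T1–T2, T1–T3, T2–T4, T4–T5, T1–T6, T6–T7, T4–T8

Yes; width 2.

Every vertex of G appears in some bag (union = {0, 1, 2, 3, 4, 5, 6, 7, 8, 9}); every edge is covered by a bag; and for each vertex v the set of bags containing v is connected in the bag tree. The decomposition is therefore valid. The largest bag has 3 vertices, so the width is 2.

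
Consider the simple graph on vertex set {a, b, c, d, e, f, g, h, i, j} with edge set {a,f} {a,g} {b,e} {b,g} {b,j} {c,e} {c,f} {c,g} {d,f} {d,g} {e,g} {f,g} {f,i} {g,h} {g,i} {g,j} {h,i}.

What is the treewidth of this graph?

A width-2 tree decomposition is:
Bags: B1 = {d, f, g}  B2 = {a, f, g}  B3 = {c, f, g}  B4 = {c, e, g}  B5 = {b, e, g}  B6 = {f, g, i}  B7 = {g, h, i}  B8 = {b, g, j}
Tree: B1–B2, B1–B3, B3–B4, B4–B5, B3–B6, B6–B7, B5–B8
The largest bag has 3 vertices, giving width 2; this decomposition certifies tw(G) ≤ 2. Conversely, {d, f, g} is a clique of size 3, and the vertices of any clique must share a bag in every tree decomposition; so some bag has ≥ 3 vertices and tw(G) ≥ 2. The upper and lower bounds meet at 2, so that is the treewidth.

2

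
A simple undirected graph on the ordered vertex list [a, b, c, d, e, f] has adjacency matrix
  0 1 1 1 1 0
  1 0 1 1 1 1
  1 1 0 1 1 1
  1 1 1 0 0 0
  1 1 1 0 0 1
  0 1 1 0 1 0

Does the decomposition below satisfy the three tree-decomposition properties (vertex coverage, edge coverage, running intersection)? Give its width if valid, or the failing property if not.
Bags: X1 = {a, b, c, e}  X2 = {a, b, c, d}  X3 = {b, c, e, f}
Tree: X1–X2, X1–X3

Checking the three conditions: (i) the bags cover all of {a, b, c, d, e, f}; (ii) for each edge, some bag contains both endpoints; (iii) the bags containing any fixed vertex form a subtree. All hold, so the decomposition is valid with width 4 − 1 = 3.

Yes; width 3.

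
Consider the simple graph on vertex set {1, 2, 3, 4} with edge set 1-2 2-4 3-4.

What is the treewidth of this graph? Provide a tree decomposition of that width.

Treewidth 1.
One such decomposition:
Bags: B1 = {2, 4}  B2 = {3, 4}  B3 = {1, 2}
Tree: B1–B2, B1–B3

The largest bag has 2 vertices, giving width 1; this decomposition certifies tw(G) ≤ 1. G has an edge, so its treewidth is at least 1. The upper and lower bounds meet at 1, so that is the treewidth.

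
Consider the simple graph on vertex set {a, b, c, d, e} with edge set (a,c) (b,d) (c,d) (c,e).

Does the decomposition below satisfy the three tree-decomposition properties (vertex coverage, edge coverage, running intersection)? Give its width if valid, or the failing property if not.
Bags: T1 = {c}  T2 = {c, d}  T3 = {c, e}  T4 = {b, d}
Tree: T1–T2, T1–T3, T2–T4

A tree decomposition must satisfy three properties: every vertex lies in some bag; for every edge, both endpoints lie together in some bag; and for every vertex, the bags containing it form a connected subtree. Here vertex a appears in no bag, so the decomposition is invalid.

No — vertex a appears in no bag.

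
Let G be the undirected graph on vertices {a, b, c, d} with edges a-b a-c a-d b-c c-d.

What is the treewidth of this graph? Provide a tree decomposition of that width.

Treewidth 2.
One such decomposition:
Bags: B1 = {a, b, c}  B2 = {a, c, d}
Tree: B1–B2

Each bag holds 3 vertices, so the decomposition has width 2, which upper-bounds the treewidth. Conversely, {a, c, d} is a clique of size 3, and the vertices of any clique must share a bag in every tree decomposition; so some bag has ≥ 3 vertices and tw(G) ≥ 2. Hence tw(G) = 2 exactly.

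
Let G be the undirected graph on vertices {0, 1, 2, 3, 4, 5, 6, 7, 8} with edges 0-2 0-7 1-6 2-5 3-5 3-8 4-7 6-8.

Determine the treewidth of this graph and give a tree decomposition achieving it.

Treewidth 1.
One optimal decomposition is:
Bags: B1 = {1, 6}  B2 = {6, 8}  B3 = {3, 8}  B4 = {3, 5}  B5 = {2, 5}  B6 = {0, 2}  B7 = {0, 7}  B8 = {4, 7}
Tree: B1–B2, B2–B3, B3–B4, B4–B5, B5–B6, B6–B7, B7–B8

Each bag holds 2 vertices, so the decomposition has width 1, which upper-bounds the treewidth. Any graph with an edge has treewidth ≥ 1, and G has the edge 1–6. Hence tw(G) = 1 exactly.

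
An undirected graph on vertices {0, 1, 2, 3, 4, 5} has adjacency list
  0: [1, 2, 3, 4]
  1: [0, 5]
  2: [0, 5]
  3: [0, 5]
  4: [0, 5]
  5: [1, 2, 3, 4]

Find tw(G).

A width-2 tree decomposition is:
Bags: B1 = {0, 4, 5}  B2 = {0, 1, 5}  B3 = {0, 3, 5}  B4 = {0, 2, 5}
Tree: B1–B2, B2–B3, B3–B4
The largest bag has 3 vertices, giving width 2; this decomposition certifies tw(G) ≤ 2. For the lower bound, G contains the cycle 4–0–1–5–4, so G is not a forest; only forests have treewidth ≤ 1, hence tw(G) ≥ 2. Combining the bounds, tw(G) = 2.

2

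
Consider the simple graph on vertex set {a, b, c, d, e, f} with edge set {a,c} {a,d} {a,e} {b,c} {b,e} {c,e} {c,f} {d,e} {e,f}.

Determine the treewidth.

A width-2 tree decomposition is:
Bags: B1 = {a, c, e}  B2 = {c, e, f}  B3 = {a, d, e}  B4 = {b, c, e}
Tree: B1–B2, B1–B3, B1–B4
Each bag holds 3 vertices, so the decomposition has width 2, which upper-bounds the treewidth. For the lower bound, the 3 vertices {a, d, e} are pairwise adjacent, and any tree decomposition puts a clique entirely inside one bag — forcing width ≥ 2. Combining the bounds, tw(G) = 2.

2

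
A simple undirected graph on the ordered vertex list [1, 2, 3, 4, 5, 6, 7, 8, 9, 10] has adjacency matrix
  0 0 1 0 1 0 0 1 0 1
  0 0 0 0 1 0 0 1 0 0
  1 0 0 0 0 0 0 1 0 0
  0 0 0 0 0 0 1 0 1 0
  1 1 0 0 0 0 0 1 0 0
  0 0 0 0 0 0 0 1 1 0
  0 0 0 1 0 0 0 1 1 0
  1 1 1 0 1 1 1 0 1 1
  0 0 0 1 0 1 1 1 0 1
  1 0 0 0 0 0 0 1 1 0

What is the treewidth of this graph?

A width-2 tree decomposition is:
Bags: B1 = {1, 8, 10}  B2 = {8, 9, 10}  B3 = {7, 8, 9}  B4 = {1, 5, 8}  B5 = {2, 5, 8}  B6 = {1, 3, 8}  B7 = {6, 8, 9}  B8 = {4, 7, 9}
Tree: B1–B2, B2–B3, B1–B4, B4–B5, B4–B6, B2–B7, B3–B8
Every bag has size at most 3, so the width is 3 − 1 = 2 and tw(G) ≤ 2. For the lower bound, the 3 vertices {1, 8, 10} are pairwise adjacent, and any tree decomposition puts a clique entirely inside one bag — forcing width ≥ 2. The upper and lower bounds meet at 2, so that is the treewidth.

2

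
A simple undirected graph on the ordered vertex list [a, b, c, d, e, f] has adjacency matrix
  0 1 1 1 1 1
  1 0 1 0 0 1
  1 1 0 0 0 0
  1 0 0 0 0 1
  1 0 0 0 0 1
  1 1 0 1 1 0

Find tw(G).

A width-2 tree decomposition is:
Bags: B1 = {a, b, f}  B2 = {a, e, f}  B3 = {a, d, f}  B4 = {a, b, c}
Tree: B1–B2, B1–B3, B1–B4
Each bag holds 3 vertices, so the decomposition has width 2, which upper-bounds the treewidth. Conversely, {a, b, c} is a clique of size 3, and the vertices of any clique must share a bag in every tree decomposition; so some bag has ≥ 3 vertices and tw(G) ≥ 2. The upper and lower bounds meet at 2, so that is the treewidth.

2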